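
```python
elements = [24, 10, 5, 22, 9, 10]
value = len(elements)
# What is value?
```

Trace:
`elements = [24, 10, 5, 22, 9, 10]` → elements = [24, 10, 5, 22, 9, 10]
`value = len(elements)` → value = 6
So value = 6

Answer: 6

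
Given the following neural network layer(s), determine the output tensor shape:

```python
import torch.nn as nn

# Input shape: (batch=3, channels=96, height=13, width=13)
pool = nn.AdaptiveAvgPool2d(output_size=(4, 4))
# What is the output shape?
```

Input: (3, 96, 13, 13) -> Output: (3, 96, 4, 4)

Answer: (3, 96, 4, 4)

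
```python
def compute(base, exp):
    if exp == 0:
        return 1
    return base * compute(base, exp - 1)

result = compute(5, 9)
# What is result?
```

compute(5, 9) = 5 * 5 * 5 * 5 * 5 * 5 * 5 * 5 * 5 = 1953125

Answer: 1953125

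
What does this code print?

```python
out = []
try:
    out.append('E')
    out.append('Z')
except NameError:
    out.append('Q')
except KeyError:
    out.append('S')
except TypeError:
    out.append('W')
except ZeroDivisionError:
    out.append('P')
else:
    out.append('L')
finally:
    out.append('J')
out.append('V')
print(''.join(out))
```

Execution trace: 'E' (try body) → 'Z' (try body, no exception) → 'L' (else) → 'J' (finally) → 'V' (after the try/except). Output: EZLJV

Answer: EZLJV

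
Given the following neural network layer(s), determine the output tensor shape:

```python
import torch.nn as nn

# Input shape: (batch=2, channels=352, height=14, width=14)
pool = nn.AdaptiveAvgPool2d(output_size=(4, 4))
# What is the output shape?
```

Input: (2, 352, 14, 14) -> Output: (2, 352, 4, 4)

Answer: (2, 352, 4, 4)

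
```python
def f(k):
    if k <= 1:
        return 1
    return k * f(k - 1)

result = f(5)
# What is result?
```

f(5) = 5 * 4 * 3 * 2 * 1 = 120

Answer: 120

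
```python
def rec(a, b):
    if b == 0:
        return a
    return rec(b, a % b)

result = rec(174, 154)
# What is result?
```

rec(174, 154) -> rec(154, 20) -> rec(20, 14) -> rec(14, 6) -> rec(6, 2) -> rec(2, 0) -> 2

Answer: 2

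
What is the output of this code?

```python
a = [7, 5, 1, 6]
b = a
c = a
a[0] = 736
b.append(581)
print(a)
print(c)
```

Key concept: multiple aliases.
Step by step:
`a = [7, 5, 1, 6]` → a = [7, 5, 1, 6]
`b = a` → b = [7, 5, 1, 6] (same object as a)
`c = a` → c = [7, 5, 1, 6] (same object as a, b)
`a[0] = 736` → a = [736, 5, 1, 6] (same object as b, c); b = [736, 5, 1, 6] (same object as a, c); c = [736, 5, 1, 6] (same object as a, b)
`b.append(581)` → a = [736, 5, 1, 6, 581] (same object as b, c); b = [736, 5, 1, 6, 581] (same object as a, c); c = [736, 5, 1, 6, 581] (same object as a, b)
`print(a)` → prints [736, 5, 1, 6, 581]
`print(c)` → prints [736, 5, 1, 6, 581]

Answer:
[736, 5, 1, 6, 581]
[736, 5, 1, 6, 581]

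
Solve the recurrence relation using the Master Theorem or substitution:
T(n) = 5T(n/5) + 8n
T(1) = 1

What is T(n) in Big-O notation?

By Master Theorem: a=5, b=5, f(n)=8n. Since log_5(5) = 1 and f(n) = Θ(n^1), Case 2 applies. T(n) = O(n log n).

Answer: O(n log n)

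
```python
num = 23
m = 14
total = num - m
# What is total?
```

Trace:
`num = 23` → num = 23
`m = 14` → m = 14
`total = num - m` → total = 9
So total = 9

Answer: 9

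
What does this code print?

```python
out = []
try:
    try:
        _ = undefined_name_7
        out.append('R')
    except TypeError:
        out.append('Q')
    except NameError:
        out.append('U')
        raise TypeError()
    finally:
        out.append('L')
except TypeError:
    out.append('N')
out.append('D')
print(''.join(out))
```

Execution trace: 'U' (inner except NameError) → 'L' (inner finally) → 'N' (outer except TypeError) → 'D' (after the try/except). Output: ULND

Answer: ULND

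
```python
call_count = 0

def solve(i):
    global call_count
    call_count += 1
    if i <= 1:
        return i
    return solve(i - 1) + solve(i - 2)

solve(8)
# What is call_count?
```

Calls(i) = 1 + Calls(i-1) + Calls(i-2); Calls(0)=Calls(1)=1. For i=8 this gives 67.

Answer: 67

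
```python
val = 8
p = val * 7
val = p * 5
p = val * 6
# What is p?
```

Trace:
`val = 8` → val = 8
`p = val * 7` → p = 56
`val = p * 5` → val = 280
`p = val * 6` → p = 1680
So p = 1680

Answer: 1680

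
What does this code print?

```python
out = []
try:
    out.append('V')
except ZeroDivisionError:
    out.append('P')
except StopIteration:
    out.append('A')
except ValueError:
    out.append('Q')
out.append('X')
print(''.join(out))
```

Execution trace: 'V' (try body, no exception) → 'X' (after the try/except). Output: VX

Answer: VX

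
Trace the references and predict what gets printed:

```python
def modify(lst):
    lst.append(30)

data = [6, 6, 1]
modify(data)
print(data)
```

Key concept: function modifies passed list.
Step by step:
`data = [6, 6, 1]` → data = [6, 6, 1]
`modify(data)` → data = [6, 6, 1, 30]
`print(data)` → prints [6, 6, 1, 30]

Answer: [6, 6, 1, 30]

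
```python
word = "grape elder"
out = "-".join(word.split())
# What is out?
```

Trace:
`word = "grape elder"` → word = 'grape elder'
`out = "-".join(word.split())` → out = 'grape-elder'
So out = 'grape-elder'

Answer: 'grape-elder'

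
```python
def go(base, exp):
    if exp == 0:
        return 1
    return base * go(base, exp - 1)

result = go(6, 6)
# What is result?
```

go(6, 6) = 6 * 6 * 6 * 6 * 6 * 6 = 46656

Answer: 46656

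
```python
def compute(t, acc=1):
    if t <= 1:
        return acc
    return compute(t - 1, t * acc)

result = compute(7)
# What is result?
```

Accumulator trace (n, acc): (7, 1) -> (6, 7) -> (5, 42) -> (4, 210) -> (3, 840) -> (2, 2520) -> (1, 5040) -> return 5040

Answer: 5040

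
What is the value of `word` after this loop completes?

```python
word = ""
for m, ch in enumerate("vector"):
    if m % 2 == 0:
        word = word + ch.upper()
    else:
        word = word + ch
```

Uppercase even positions in 'vector'
`word` takes the values: "" → "V" → "Ve" → "VeC" → "VeCt" → "VeCtO" → "VeCtOr"

Answer: "VeCtOr"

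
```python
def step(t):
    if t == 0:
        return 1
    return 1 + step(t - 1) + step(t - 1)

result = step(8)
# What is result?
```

step(t) = 1 + 2·step(t-1), step(0)=1. Closed form: (1+1)·2^8 - 1 = 511.

Answer: 511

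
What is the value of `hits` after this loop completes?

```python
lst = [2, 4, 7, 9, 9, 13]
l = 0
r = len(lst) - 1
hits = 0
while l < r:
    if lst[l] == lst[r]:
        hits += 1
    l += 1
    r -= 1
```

Count matching pairs from ends
`hits` takes the values: 0

Answer: 0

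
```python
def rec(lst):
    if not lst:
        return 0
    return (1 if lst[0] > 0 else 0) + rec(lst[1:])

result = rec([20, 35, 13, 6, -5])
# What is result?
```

Count of positive elements in [20, 35, 13, 6, -5] = 4

Answer: 4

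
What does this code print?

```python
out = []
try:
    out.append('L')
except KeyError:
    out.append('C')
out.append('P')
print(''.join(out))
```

Execution trace: 'L' (try body, no exception) → 'P' (after the try/except). Output: LP

Answer: LP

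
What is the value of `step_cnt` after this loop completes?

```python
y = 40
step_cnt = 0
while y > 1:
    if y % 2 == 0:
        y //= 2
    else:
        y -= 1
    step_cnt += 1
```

Steps to reduce 40 to 1
`step_cnt` takes the values: 0 → 1 → 2 → 3 → 4 → 5 → 6

Answer: 6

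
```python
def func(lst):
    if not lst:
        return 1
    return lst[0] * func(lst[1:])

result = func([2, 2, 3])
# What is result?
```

Product over [2, 2, 3] = 2 * 2 * 3 = 12

Answer: 12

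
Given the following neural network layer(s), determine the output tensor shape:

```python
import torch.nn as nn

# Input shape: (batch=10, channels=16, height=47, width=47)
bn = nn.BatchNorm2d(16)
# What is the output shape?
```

Input: (10, 16, 47, 47) -> Output: (10, 16, 47, 47)

Answer: (10, 16, 47, 47)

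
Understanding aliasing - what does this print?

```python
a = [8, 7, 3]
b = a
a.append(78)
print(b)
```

Key concept: basic list aliasing.
Step by step:
`a = [8, 7, 3]` → a = [8, 7, 3]
`b = a` → b = [8, 7, 3] (same object as a)
`a.append(78)` → a = [8, 7, 3, 78] (same object as b); b = [8, 7, 3, 78] (same object as a)
`print(b)` → prints [8, 7, 3, 78]

Answer: [8, 7, 3, 78]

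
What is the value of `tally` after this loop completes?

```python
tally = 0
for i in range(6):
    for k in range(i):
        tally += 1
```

Triangle number: 0+1+2+...+5
`tally` takes the values: 0 → 1 → 2 → 3 → 4 → 5 → 6 → 7 → 8 → 9 → 10 → 11 → 12 → 13 → 14 → 15

Answer: 15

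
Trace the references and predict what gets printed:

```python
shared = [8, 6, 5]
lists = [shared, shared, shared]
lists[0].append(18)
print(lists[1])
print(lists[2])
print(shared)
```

Key concept: list of same reference.
Step by step:
`shared = [8, 6, 5]` → shared = [8, 6, 5]
`lists = [shared, shared, shared]` → lists = [[8, 6, 5], [8, 6, 5], [8, 6, 5]]
`lists[0].append(18)` → shared = [8, 6, 5, 18]; lists = [[8, 6, 5, 18], [8, 6, 5, 18], [8, 6, 5, 18]]
`print(lists[1])` → prints [8, 6, 5, 18]
`print(lists[2])` → prints [8, 6, 5, 18]
`print(shared)` → prints [8, 6, 5, 18]

Answer:
[8, 6, 5, 18]
[8, 6, 5, 18]
[8, 6, 5, 18]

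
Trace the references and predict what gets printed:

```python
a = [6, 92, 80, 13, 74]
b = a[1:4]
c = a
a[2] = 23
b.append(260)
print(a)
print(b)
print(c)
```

Key concept: slice vs alias.
Step by step:
`a = [6, 92, 80, 13, 74]` → a = [6, 92, 80, 13, 74]
`b = a[1:4]` → b = [92, 80, 13]
`c = a` → c = [6, 92, 80, 13, 74] (same object as a)
`a[2] = 23` → a = [6, 92, 23, 13, 74] (same object as c); c = [6, 92, 23, 13, 74] (same object as a)
`b.append(260)` → b = [92, 80, 13, 260]
`print(a)` → prints [6, 92, 23, 13, 74]
`print(b)` → prints [92, 80, 13, 260]
`print(c)` → prints [6, 92, 23, 13, 74]

Answer:
[6, 92, 23, 13, 74]
[92, 80, 13, 260]
[6, 92, 23, 13, 74]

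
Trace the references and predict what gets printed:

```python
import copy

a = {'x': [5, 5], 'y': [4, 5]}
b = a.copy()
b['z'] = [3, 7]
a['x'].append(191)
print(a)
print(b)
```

Key concept: shallow copy of dict with mutable values.
Step by step:
`a = {'x': [5, 5], 'y': [4, 5]}` → a = {'x': [5, 5], 'y': [4, 5]}
`b = a.copy()` → b = {'x': [5, 5], 'y': [4, 5]}
`b['z'] = [3, 7]` → b = {'x': [5, 5], 'y': [4, 5], 'z': [3, 7]}
`a['x'].append(191)` → a = {'x': [5, 5, 191], 'y': [4, 5]}; b = {'x': [5, 5, 191], 'y': [4, 5], 'z': [3, 7]}
`print(a)` → prints {'x': [5, 5, 191], 'y': [4, 5]}
`print(b)` → prints {'x': [5, 5, 191], 'y': [4, 5], 'z': [3, 7]}

Answer:
{'x': [5, 5, 191], 'y': [4, 5]}
{'x': [5, 5, 191], 'y': [4, 5], 'z': [3, 7]}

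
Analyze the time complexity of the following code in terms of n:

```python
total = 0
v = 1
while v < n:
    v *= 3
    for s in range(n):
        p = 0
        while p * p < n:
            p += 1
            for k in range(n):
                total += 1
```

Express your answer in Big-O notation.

Each loop level contributes: log n × n × √n × n. Multiplying the contributions gives O(n^2√n log n).

Answer: O(n^2√n log n)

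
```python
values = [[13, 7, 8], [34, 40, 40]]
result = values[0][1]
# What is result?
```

Trace:
`values = [[13, 7, 8], [34, 40, 40]]` → values = [[13, 7, 8], [34, 40, 40]]
`result = values[0][1]` → result = 7
So result = 7

Answer: 7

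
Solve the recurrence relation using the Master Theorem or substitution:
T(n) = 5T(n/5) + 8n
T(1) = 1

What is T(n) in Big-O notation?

By Master Theorem: a=5, b=5, f(n)=8n. Since log_5(5) = 1 and f(n) = Θ(n^1), Case 2 applies. T(n) = O(n log n).

Answer: O(n log n)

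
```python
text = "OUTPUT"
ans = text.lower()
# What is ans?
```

Trace:
`text = "OUTPUT"` → text = 'OUTPUT'
`ans = text.lower()` → ans = 'output'
So ans = 'output'

Answer: 'output'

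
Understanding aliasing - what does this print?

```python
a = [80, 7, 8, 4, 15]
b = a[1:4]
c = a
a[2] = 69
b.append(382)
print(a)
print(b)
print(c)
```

Key concept: slice vs alias.
Step by step:
`a = [80, 7, 8, 4, 15]` → a = [80, 7, 8, 4, 15]
`b = a[1:4]` → b = [7, 8, 4]
`c = a` → c = [80, 7, 8, 4, 15] (same object as a)
`a[2] = 69` → a = [80, 7, 69, 4, 15] (same object as c); c = [80, 7, 69, 4, 15] (same object as a)
`b.append(382)` → b = [7, 8, 4, 382]
`print(a)` → prints [80, 7, 69, 4, 15]
`print(b)` → prints [7, 8, 4, 382]
`print(c)` → prints [80, 7, 69, 4, 15]

Answer:
[80, 7, 69, 4, 15]
[7, 8, 4, 382]
[80, 7, 69, 4, 15]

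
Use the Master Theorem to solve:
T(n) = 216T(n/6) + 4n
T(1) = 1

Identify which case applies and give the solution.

a=216, b=6, f(n)=4n. log_6(216) = 3. Since c=1 < 3, Case 1 applies: T(n) = Θ(n^log_b(a)) = O(n^3).

Answer: O(n^3) - Case 1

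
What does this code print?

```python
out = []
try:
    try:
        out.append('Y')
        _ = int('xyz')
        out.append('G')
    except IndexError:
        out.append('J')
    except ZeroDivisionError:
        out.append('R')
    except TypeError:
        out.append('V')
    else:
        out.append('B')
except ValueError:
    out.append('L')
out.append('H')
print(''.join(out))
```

Execution trace: 'Y' (try body) → 'L' (outer except ValueError) → 'H' (after the try/except). Output: YLH

Answer: YLH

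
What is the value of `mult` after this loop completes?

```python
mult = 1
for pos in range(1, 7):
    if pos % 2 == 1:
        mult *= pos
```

Product of odd numbers 1 to 6
`mult` takes the values: 1 → 3 → 15

Answer: 15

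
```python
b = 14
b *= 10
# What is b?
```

Trace:
`b = 14` → b = 14
`b *= 10` → b = 140
So b = 140

Answer: 140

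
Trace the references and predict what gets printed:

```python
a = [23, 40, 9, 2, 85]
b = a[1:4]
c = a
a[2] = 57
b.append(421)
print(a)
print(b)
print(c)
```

Key concept: slice vs alias.
Step by step:
`a = [23, 40, 9, 2, 85]` → a = [23, 40, 9, 2, 85]
`b = a[1:4]` → b = [40, 9, 2]
`c = a` → c = [23, 40, 9, 2, 85] (same object as a)
`a[2] = 57` → a = [23, 40, 57, 2, 85] (same object as c); c = [23, 40, 57, 2, 85] (same object as a)
`b.append(421)` → b = [40, 9, 2, 421]
`print(a)` → prints [23, 40, 57, 2, 85]
`print(b)` → prints [40, 9, 2, 421]
`print(c)` → prints [23, 40, 57, 2, 85]

Answer:
[23, 40, 57, 2, 85]
[40, 9, 2, 421]
[23, 40, 57, 2, 85]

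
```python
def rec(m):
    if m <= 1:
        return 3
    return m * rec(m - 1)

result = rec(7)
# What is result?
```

rec(7) = 7 * 6 * 5 * 4 * 3 * 2 * 3 = 15120

Answer: 15120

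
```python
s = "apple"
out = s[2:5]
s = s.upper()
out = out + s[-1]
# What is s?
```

Trace:
`s = "apple"` → s = 'apple'
`out = s[2:5]` → out = 'ple'
`s = s.upper()` → s = 'APPLE'
`out = out + s[-1]` → out = 'pleE'
So s = 'APPLE'

Answer: 'APPLE'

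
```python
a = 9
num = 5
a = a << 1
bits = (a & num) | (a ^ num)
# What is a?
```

Trace:
`a = 9` → a = 9
`num = 5` → num = 5
`a = a << 1` → a = 18
`bits = (a & num) | (a ^ num)` → bits = 23
So a = 18

Answer: 18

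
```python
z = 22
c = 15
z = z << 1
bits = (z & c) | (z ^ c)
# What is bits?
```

Trace:
`z = 22` → z = 22
`c = 15` → c = 15
`z = z << 1` → z = 44
`bits = (z & c) | (z ^ c)` → bits = 47
So bits = 47

Answer: 47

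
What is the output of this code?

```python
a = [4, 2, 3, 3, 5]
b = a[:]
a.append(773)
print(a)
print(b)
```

Key concept: slice [:] creates copy.
Step by step:
`a = [4, 2, 3, 3, 5]` → a = [4, 2, 3, 3, 5]
`b = a[:]` → b = [4, 2, 3, 3, 5]
`a.append(773)` → a = [4, 2, 3, 3, 5, 773]
`print(a)` → prints [4, 2, 3, 3, 5, 773]
`print(b)` → prints [4, 2, 3, 3, 5]

Answer:
[4, 2, 3, 3, 5, 773]
[4, 2, 3, 3, 5]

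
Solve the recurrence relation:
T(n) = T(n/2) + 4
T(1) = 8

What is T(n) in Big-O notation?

Each step divides n by 2 and adds 4. After log_2(n) steps we reach T(1)=8. So T(n) = 4·log_2(n) + 8 = O(log n).

Answer: O(log n)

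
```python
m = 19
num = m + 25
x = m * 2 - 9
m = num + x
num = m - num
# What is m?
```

Trace:
`m = 19` → m = 19
`num = m + 25` → num = 44
`x = m * 2 - 9` → x = 29
`m = num + x` → m = 73
`num = m - num` → num = 29
So m = 73

Answer: 73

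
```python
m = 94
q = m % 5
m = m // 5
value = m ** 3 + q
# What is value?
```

Trace:
`m = 94` → m = 94
`q = m % 5` → q = 4
`m = m // 5` → m = 18
`value = m ** 3 + q` → value = 5836
So value = 5836

Answer: 5836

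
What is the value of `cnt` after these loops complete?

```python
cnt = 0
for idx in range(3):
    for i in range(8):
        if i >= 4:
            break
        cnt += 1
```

Inner breaks at 4, outer runs 3 times
`cnt` takes the values: 0 → 1 → 2 → 3 → 4 → 5 → 6 → 7 → 8 → 9 → 10 → 11 → 12

Answer: 12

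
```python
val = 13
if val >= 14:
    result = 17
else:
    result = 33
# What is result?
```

Trace:
`val = 13` → val = 13
`if val >= 14: ...` → val >= 14 is False, take else branch → result = 33
So result = 33

Answer: 33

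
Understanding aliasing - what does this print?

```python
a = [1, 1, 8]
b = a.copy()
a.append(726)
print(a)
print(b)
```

Key concept: list.copy() creates independent copy.
Step by step:
`a = [1, 1, 8]` → a = [1, 1, 8]
`b = a.copy()` → b = [1, 1, 8]
`a.append(726)` → a = [1, 1, 8, 726]
`print(a)` → prints [1, 1, 8, 726]
`print(b)` → prints [1, 1, 8]

Answer:
[1, 1, 8, 726]
[1, 1, 8]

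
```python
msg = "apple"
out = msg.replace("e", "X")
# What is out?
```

Trace:
`msg = "apple"` → msg = 'apple'
`out = msg.replace("e", "X")` → out = 'applX'
So out = 'applX'

Answer: 'applX'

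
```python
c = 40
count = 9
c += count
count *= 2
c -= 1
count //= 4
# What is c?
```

Trace:
`c = 40` → c = 40
`count = 9` → count = 9
`c += count` → c = 49
`count *= 2` → count = 18
`c -= 1` → c = 48
`count //= 4` → count = 4
So c = 48

Answer: 48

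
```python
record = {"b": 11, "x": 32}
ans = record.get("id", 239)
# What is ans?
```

Trace:
`record = {"b": 11, "x": 32}` → record = {'b': 11, 'x': 32}
`ans = record.get("id", 239)` → ans = 239
So ans = 239

Answer: 239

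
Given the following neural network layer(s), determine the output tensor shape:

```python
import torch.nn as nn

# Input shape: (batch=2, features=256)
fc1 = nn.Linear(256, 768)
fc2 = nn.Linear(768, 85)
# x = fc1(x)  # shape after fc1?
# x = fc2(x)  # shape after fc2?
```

Input: (2, 256) -> after fc1: (2, 768) -> Output: (2, 85)

Answer: (2, 85)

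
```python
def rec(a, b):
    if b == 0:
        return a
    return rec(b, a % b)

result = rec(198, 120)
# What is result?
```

rec(198, 120) -> rec(120, 78) -> rec(78, 42) -> rec(42, 36) -> rec(36, 6) -> rec(6, 0) -> 6

Answer: 6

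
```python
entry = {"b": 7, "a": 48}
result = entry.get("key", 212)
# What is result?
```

Trace:
`entry = {"b": 7, "a": 48}` → entry = {'b': 7, 'a': 48}
`result = entry.get("key", 212)` → result = 212
So result = 212

Answer: 212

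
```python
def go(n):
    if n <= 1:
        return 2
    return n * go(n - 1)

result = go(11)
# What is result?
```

go(11) = 11 * 10 * 9 * 8 * 7 * 6 * 5 * 4 * 3 * 2 * 2 = 79833600

Answer: 79833600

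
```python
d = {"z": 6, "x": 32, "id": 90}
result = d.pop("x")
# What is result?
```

Trace:
`d = {"z": 6, "x": 32, "id": 90}` → d = {'z': 6, 'x': 32, 'id': 90}
`result = d.pop("x")` → d = {'z': 6, 'id': 90}; result = 32
So result = 32

Answer: 32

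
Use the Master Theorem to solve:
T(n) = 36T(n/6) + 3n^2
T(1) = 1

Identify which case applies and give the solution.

a=36, b=6, f(n)=3n^2. log_6(36) = 2. Since c=2 = 2, Case 2 applies: T(n) = Θ(n^log_b(a) · log n) = O(n^2 log n).

Answer: O(n^2 log n) - Case 2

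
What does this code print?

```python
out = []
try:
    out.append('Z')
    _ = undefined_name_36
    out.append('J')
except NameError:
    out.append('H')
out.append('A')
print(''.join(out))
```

Execution trace: 'Z' (try body) → 'H' (except NameError) → 'A' (after the try/except). Output: ZHA

Answer: ZHA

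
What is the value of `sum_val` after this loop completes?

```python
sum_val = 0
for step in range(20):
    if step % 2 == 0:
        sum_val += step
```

Sum of even numbers 0 to 19
`sum_val` takes the values: 0 → 2 → 6 → 12 → 20 → 30 → 42 → 56 → 72 → 90

Answer: 90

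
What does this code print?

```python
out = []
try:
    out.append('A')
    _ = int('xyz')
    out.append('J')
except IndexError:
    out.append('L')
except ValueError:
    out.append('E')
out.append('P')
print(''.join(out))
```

Execution trace: 'A' (try body) → 'E' (except ValueError) → 'P' (after the try/except). Output: AEP

Answer: AEP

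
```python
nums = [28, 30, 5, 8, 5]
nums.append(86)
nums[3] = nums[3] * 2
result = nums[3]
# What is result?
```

Trace:
`nums = [28, 30, 5, 8, 5]` → nums = [28, 30, 5, 8, 5]
`nums.append(86)` → nums = [28, 30, 5, 8, 5, 86]
`nums[3] = nums[3] * 2` → nums = [28, 30, 5, 16, 5, 86]
`result = nums[3]` → result = 16
So result = 16

Answer: 16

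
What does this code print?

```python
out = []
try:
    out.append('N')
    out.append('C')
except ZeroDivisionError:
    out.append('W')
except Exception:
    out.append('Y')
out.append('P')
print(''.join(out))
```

Execution trace: 'N' (try body) → 'C' (try body, no exception) → 'P' (after the try/except). Output: NCP

Answer: NCP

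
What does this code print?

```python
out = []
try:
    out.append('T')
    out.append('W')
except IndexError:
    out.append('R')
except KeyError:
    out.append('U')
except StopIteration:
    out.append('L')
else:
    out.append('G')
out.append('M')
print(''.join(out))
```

Execution trace: 'T' (try body) → 'W' (try body, no exception) → 'G' (else) → 'M' (after the try/except). Output: TWGM

Answer: TWGM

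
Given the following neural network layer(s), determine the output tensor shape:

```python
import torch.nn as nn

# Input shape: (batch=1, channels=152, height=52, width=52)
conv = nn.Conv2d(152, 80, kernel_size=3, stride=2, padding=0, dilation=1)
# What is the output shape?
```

Input: (1, 152, 52, 52) -> Output: (1, 80, 25, 25)

Answer: (1, 80, 25, 25)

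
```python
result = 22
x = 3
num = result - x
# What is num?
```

Trace:
`result = 22` → result = 22
`x = 3` → x = 3
`num = result - x` → num = 19
So num = 19

Answer: 19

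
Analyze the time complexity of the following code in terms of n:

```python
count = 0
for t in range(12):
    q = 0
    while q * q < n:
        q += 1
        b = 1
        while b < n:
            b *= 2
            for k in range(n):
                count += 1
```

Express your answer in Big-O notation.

Each loop level contributes: 1 × √n × log n × n. Multiplying the contributions gives O(n√n log n).

Answer: O(n√n log n)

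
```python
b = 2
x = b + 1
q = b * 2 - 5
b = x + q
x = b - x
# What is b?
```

Trace:
`b = 2` → b = 2
`x = b + 1` → x = 3
`q = b * 2 - 5` → q = -1
`b = x + q` → b = 2
`x = b - x` → x = -1
So b = 2

Answer: 2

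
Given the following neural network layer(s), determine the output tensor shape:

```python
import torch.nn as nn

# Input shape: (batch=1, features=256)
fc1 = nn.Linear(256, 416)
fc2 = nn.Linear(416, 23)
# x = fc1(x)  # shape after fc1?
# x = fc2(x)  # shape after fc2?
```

Input: (1, 256) -> after fc1: (1, 416) -> Output: (1, 23)

Answer: (1, 23)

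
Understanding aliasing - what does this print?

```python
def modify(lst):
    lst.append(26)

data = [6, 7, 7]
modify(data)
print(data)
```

Key concept: function modifies passed list.
Step by step:
`data = [6, 7, 7]` → data = [6, 7, 7]
`modify(data)` → data = [6, 7, 7, 26]
`print(data)` → prints [6, 7, 7, 26]

Answer: [6, 7, 7, 26]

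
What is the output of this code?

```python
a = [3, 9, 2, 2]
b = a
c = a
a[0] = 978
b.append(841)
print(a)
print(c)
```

Key concept: multiple aliases.
Step by step:
`a = [3, 9, 2, 2]` → a = [3, 9, 2, 2]
`b = a` → b = [3, 9, 2, 2] (same object as a)
`c = a` → c = [3, 9, 2, 2] (same object as a, b)
`a[0] = 978` → a = [978, 9, 2, 2] (same object as b, c); b = [978, 9, 2, 2] (same object as a, c); c = [978, 9, 2, 2] (same object as a, b)
`b.append(841)` → a = [978, 9, 2, 2, 841] (same object as b, c); b = [978, 9, 2, 2, 841] (same object as a, c); c = [978, 9, 2, 2, 841] (same object as a, b)
`print(a)` → prints [978, 9, 2, 2, 841]
`print(c)` → prints [978, 9, 2, 2, 841]

Answer:
[978, 9, 2, 2, 841]
[978, 9, 2, 2, 841]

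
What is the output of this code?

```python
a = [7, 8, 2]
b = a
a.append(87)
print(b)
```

Key concept: basic list aliasing.
Step by step:
`a = [7, 8, 2]` → a = [7, 8, 2]
`b = a` → b = [7, 8, 2] (same object as a)
`a.append(87)` → a = [7, 8, 2, 87] (same object as b); b = [7, 8, 2, 87] (same object as a)
`print(b)` → prints [7, 8, 2, 87]

Answer: [7, 8, 2, 87]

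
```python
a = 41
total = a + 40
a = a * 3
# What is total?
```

Trace:
`a = 41` → a = 41
`total = a + 40` → total = 81
`a = a * 3` → a = 123
So total = 81

Answer: 81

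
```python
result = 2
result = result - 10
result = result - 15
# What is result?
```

Trace:
`result = 2` → result = 2
`result = result - 10` → result = -8
`result = result - 15` → result = -23
So result = -23

Answer: -23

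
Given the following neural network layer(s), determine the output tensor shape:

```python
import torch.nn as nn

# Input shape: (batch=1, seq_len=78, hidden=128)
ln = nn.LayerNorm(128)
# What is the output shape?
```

Input: (1, 78, 128) -> Output: (1, 78, 128)

Answer: (1, 78, 128)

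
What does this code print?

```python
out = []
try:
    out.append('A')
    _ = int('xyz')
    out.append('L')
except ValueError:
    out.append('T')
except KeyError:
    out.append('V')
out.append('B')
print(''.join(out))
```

Execution trace: 'A' (try body) → 'T' (except ValueError) → 'B' (after the try/except). Output: ATB

Answer: ATB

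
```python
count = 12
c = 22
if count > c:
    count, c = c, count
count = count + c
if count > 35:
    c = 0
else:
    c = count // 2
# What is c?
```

Trace:
`count = 12` → count = 12
`c = 22` → c = 22
`if count > c: ...` → count > c is False → no variable changes
`count = count + c` → count = 34
`if count > 35: ...` → count > 35 is False, take else branch → c = 17
So c = 17

Answer: 17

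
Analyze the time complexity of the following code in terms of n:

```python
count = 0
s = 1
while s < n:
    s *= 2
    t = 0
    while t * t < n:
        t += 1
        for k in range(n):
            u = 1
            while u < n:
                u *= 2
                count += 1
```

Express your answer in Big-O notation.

Each loop level contributes: log n × √n × n × log n. Multiplying the contributions gives O(n√n log² n).

Answer: O(n√n log² n)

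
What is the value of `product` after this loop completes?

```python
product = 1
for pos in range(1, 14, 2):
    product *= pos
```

Product of 1, 3, 5, ... up to 13
`product` takes the values: 1 → 3 → 15 → 105 → 945 → 10395 → 135135

Answer: 135135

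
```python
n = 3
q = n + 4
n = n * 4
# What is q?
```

Trace:
`n = 3` → n = 3
`q = n + 4` → q = 7
`n = n * 4` → n = 12
So q = 7

Answer: 7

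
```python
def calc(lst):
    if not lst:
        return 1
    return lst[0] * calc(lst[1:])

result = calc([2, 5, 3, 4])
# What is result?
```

Product over [2, 5, 3, 4] = 2 * 5 * 3 * 4 = 120

Answer: 120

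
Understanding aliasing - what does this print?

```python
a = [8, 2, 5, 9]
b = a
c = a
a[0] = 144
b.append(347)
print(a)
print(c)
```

Key concept: multiple aliases.
Step by step:
`a = [8, 2, 5, 9]` → a = [8, 2, 5, 9]
`b = a` → b = [8, 2, 5, 9] (same object as a)
`c = a` → c = [8, 2, 5, 9] (same object as a, b)
`a[0] = 144` → a = [144, 2, 5, 9] (same object as b, c); b = [144, 2, 5, 9] (same object as a, c); c = [144, 2, 5, 9] (same object as a, b)
`b.append(347)` → a = [144, 2, 5, 9, 347] (same object as b, c); b = [144, 2, 5, 9, 347] (same object as a, c); c = [144, 2, 5, 9, 347] (same object as a, b)
`print(a)` → prints [144, 2, 5, 9, 347]
`print(c)` → prints [144, 2, 5, 9, 347]

Answer:
[144, 2, 5, 9, 347]
[144, 2, 5, 9, 347]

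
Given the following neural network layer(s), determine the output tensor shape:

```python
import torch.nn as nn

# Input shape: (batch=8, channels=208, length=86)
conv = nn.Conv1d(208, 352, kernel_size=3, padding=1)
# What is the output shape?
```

Input: (8, 208, 86) -> Output: (8, 352, 86)

Answer: (8, 352, 86)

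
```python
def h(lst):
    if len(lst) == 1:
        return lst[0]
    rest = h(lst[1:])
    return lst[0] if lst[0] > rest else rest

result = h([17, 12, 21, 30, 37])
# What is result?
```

Recursive max over [17, 12, 21, 30, 37] = 37

Answer: 37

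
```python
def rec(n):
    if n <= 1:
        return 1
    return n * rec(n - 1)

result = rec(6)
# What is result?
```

rec(6) = 6 * 5 * 4 * 3 * 2 * 1 = 720

Answer: 720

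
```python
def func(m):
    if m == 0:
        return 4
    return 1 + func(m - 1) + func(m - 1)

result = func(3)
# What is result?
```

func(m) = 1 + 2·func(m-1), func(0)=4. Closed form: (4+1)·2^3 - 1 = 39.

Answer: 39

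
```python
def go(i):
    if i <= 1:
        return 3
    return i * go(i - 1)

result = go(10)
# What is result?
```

go(10) = 10 * 9 * 8 * 7 * 6 * 5 * 4 * 3 * 2 * 3 = 10886400

Answer: 10886400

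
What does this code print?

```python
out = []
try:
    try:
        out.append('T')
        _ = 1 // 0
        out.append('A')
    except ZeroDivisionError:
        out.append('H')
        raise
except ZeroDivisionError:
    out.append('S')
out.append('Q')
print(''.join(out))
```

Execution trace: 'T' (try body) → 'H' (except ZeroDivisionError) → 'S' (outer except ZeroDivisionError) → 'Q' (after the try/except). Output: THSQ

Answer: THSQ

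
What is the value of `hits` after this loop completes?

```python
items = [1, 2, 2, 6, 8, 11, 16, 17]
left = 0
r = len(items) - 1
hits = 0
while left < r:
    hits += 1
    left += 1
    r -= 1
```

Iterations until pointers meet (list length 8)
`hits` takes the values: 0 → 1 → 2 → 3 → 4

Answer: 4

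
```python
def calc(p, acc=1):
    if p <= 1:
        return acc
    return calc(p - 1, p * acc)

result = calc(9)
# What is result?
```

Accumulator trace (n, acc): (9, 1) -> (8, 9) -> (7, 72) -> (6, 504) -> (5, 3024) -> (4, 15120) -> (3, 60480) -> (2, 181440) -> (1, 362880) -> return 362880

Answer: 362880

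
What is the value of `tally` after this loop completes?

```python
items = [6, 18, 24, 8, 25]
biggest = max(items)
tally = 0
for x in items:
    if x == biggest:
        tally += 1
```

Count of max value 25 in [6, 18, 24, 8, 25]
`tally` takes the values: 0 → 1

Answer: 1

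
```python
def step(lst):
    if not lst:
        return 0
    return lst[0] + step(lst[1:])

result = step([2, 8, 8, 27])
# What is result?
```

2 + 8 + 8 + 27 + 0 = 45

Answer: 45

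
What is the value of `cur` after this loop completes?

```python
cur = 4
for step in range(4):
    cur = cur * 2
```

Multiply by 2, 4 times: 4 * 2^4 = 64
`cur` takes the values: 4 → 8 → 16 → 32 → 64

Answer: 64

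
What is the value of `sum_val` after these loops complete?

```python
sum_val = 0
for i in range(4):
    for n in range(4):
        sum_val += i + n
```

Sum of all i+n for i,n in 4x4
`sum_val` takes the values: 0 → 1 → 3 → 6 → 7 → 9 → 12 → 16 → 18 → 21 → 25 → 30 → 33 → 37 → 42 → 48

Answer: 48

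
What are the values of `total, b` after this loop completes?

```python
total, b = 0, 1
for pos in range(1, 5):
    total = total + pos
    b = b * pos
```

Sum and factorial of 1 to 4
`total, b` takes the values: (0, 1) → (1, 1) → (3, 1) → (3, 2) → (6, 2) → (6, 6) → (10, 6) → (10, 24)

Answer: 10, 24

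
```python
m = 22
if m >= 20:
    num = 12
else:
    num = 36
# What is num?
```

Trace:
`m = 22` → m = 22
`if m >= 20: ...` → m >= 20 is True → num = 12
So num = 12

Answer: 12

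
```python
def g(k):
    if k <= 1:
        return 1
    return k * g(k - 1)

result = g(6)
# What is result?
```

g(6) = 6 * 5 * 4 * 3 * 2 * 1 = 720

Answer: 720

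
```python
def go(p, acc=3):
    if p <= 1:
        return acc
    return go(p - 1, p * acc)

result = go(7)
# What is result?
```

Accumulator trace (n, acc): (7, 3) -> (6, 21) -> (5, 126) -> (4, 630) -> (3, 2520) -> (2, 7560) -> (1, 15120) -> return 15120

Answer: 15120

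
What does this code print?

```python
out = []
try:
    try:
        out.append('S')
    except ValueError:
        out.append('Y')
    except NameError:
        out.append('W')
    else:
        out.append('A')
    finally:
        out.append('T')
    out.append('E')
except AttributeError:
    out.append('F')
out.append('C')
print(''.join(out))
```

Execution trace: 'S' (inner try body, no exception) → 'A' (inner else) → 'T' (inner finally) → 'E' (try body, no exception) → 'C' (after the try/except). Output: SATEC

Answer: SATEC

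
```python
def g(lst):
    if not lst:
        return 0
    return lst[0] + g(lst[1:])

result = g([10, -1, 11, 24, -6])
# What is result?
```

10 + (-1) + 11 + 24 + (-6) + 0 = 38

Answer: 38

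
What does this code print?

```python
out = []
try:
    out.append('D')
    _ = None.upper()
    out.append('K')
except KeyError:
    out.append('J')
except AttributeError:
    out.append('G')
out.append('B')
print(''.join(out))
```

Execution trace: 'D' (try body) → 'G' (except AttributeError) → 'B' (after the try/except). Output: DGB

Answer: DGB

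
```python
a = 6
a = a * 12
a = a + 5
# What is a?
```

Trace:
`a = 6` → a = 6
`a = a * 12` → a = 72
`a = a + 5` → a = 77
So a = 77

Answer: 77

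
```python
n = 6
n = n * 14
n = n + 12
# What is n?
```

Trace:
`n = 6` → n = 6
`n = n * 14` → n = 84
`n = n + 12` → n = 96
So n = 96

Answer: 96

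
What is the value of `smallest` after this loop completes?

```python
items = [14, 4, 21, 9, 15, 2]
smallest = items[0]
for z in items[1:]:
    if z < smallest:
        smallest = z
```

Minimum of [14, 4, 21, 9, 15, 2]
`smallest` takes the values: 14 → 4 → 2

Answer: 2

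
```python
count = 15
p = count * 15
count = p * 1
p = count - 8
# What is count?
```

Trace:
`count = 15` → count = 15
`p = count * 15` → p = 225
`count = p * 1` → count = 225
`p = count - 8` → p = 217
So count = 225

Answer: 225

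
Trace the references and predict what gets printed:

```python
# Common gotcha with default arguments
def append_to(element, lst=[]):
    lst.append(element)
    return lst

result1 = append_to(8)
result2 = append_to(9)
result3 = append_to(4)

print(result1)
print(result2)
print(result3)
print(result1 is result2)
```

Key concept: mutable default argument gotcha.
Step by step:
`result1 = append_to(8)` → result1 = [8]
`result2 = append_to(9)` → result1 = [8, 9] (same object as result2); result2 = [8, 9] (same object as result1)
`result3 = append_to(4)` → result1 = [8, 9, 4] (same object as result2, result3); result2 = [8, 9, 4] (same object as result1, result3); result3 = [8, 9, 4] (same object as result1, result2)
`print(result1)` → prints [8, 9, 4]
`print(result2)` → prints [8, 9, 4]
`print(result3)` → prints [8, 9, 4]
`print(result1 is result2)` → prints True

Answer:
[8, 9, 4]
[8, 9, 4]
[8, 9, 4]
True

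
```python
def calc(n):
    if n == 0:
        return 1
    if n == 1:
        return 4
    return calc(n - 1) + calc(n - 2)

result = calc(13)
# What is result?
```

Build up from base cases: calc(0)=1, calc(1)=4, calc(2)=5, calc(3)=9, calc(4)=14, calc(5)=23, calc(6)=37, ..., calc(13)=1076

Answer: 1076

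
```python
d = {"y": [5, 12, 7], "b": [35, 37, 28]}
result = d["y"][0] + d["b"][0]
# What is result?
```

Trace:
`d = {"y": [5, 12, 7], "b": [35, 37, 28]}` → d = {'y': [5, 12, 7], 'b': [35, 37, 28]}
`result = d["y"][0] + d["b"][0]` → result = 40
So result = 40

Answer: 40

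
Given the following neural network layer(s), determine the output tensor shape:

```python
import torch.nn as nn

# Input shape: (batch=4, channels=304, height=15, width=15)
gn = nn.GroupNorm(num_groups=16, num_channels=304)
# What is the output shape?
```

Input: (4, 304, 15, 15) -> Output: (4, 304, 15, 15)

Answer: (4, 304, 15, 15)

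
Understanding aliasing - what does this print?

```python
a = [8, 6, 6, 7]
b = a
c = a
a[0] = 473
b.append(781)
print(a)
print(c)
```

Key concept: multiple aliases.
Step by step:
`a = [8, 6, 6, 7]` → a = [8, 6, 6, 7]
`b = a` → b = [8, 6, 6, 7] (same object as a)
`c = a` → c = [8, 6, 6, 7] (same object as a, b)
`a[0] = 473` → a = [473, 6, 6, 7] (same object as b, c); b = [473, 6, 6, 7] (same object as a, c); c = [473, 6, 6, 7] (same object as a, b)
`b.append(781)` → a = [473, 6, 6, 7, 781] (same object as b, c); b = [473, 6, 6, 7, 781] (same object as a, c); c = [473, 6, 6, 7, 781] (same object as a, b)
`print(a)` → prints [473, 6, 6, 7, 781]
`print(c)` → prints [473, 6, 6, 7, 781]

Answer:
[473, 6, 6, 7, 781]
[473, 6, 6, 7, 781]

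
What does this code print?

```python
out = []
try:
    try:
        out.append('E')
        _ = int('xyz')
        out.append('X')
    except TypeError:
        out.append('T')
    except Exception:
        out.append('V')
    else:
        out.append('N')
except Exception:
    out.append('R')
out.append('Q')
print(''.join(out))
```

Execution trace: 'E' (inner try body) → 'V' (inner except Exception) → 'Q' (after the try/except). Output: EVQ

Answer: EVQ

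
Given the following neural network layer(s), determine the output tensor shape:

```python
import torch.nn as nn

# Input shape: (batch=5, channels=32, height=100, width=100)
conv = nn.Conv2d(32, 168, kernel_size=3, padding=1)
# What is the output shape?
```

Input: (5, 32, 100, 100) -> Output: (5, 168, 100, 100)

Answer: (5, 168, 100, 100)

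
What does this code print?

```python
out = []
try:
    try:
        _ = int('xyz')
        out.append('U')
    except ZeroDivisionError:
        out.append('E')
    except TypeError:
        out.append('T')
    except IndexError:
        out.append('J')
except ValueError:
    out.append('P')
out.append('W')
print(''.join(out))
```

Execution trace: 'P' (outer except ValueError) → 'W' (after the try/except). Output: PW

Answer: PW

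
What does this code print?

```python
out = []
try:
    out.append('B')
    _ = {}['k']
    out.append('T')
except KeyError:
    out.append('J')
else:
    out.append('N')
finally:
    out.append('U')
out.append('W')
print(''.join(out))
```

Execution trace: 'B' (try body) → 'J' (except KeyError) → 'U' (finally) → 'W' (after the try/except). Output: BJUW

Answer: BJUW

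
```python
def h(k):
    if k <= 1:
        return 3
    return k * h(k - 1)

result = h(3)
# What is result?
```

h(3) = 3 * 2 * 3 = 18

Answer: 18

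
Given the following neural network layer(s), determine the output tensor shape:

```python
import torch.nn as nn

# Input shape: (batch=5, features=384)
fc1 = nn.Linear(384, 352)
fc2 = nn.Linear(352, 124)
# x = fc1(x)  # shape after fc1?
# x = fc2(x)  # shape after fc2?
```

Input: (5, 384) -> after fc1: (5, 352) -> Output: (5, 124)

Answer: (5, 124)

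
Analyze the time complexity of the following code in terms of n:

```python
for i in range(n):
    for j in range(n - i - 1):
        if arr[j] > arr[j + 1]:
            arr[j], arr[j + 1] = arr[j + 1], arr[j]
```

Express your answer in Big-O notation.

This is Bubble sort. Time complexity: O(n²).

Answer: O(n²)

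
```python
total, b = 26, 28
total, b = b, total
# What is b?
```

Trace:
`total, b = 26, 28` → total = 26; b = 28
`total, b = b, total` → total = 28; b = 26
So b = 26

Answer: 26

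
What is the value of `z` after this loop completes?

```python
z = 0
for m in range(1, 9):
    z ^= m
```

XOR of 1 to 8
`z` takes the values: 0 → 1 → 3 → 0 → 4 → 1 → 7 → 0 → 8

Answer: 8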